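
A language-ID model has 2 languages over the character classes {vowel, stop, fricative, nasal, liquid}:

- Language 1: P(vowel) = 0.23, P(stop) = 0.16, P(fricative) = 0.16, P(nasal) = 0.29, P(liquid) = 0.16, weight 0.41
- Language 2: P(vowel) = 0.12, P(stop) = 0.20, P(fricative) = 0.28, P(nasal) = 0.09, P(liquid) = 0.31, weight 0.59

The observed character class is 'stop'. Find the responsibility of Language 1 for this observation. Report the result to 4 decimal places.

0.3573

The responsibility of component k is π_k f_k(x) divided by Σ_j π_j f_j(x).
Evaluate each component's likelihood at the observed value:
  f_1 = 0.16
  f_2 = 0.2
Multiply by the mixture weights:
  π_1·f_1 = 0.41 × 0.16 = 0.0656
  π_2·f_2 = 0.59 × 0.2 = 0.118
Normaliser: 0.0656 + 0.118 = 0.1836
P(Language 1 | the observation) ≈ 0.3573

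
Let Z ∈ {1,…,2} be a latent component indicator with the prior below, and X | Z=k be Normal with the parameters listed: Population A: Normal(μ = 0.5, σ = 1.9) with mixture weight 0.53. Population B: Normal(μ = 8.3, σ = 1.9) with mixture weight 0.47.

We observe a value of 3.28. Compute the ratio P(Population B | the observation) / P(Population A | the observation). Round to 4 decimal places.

Posterior odds = (π_i f_i(x)) / (π_j f_j(x)); the normalising sum cancels.
Component likelihoods at x = 3.28:
  p_A = 0.0719914
  p_B = 0.00640195
Odds = (0.47/0.53) × (0.00640195/0.0719914) = 0.886792 × 0.0889265 ≈ 0.0789

0.0789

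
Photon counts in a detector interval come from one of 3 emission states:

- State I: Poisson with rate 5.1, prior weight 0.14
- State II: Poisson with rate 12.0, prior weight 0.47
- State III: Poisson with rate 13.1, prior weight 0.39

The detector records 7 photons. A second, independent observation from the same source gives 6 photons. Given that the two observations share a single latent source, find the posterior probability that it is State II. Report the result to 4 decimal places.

0.1781

Apply Bayes' rule: the posterior for each component is proportional to its prior times its likelihood at x.
Since both observations come from the same component, the likelihood for component k is f_k(x₁)·f_k(x₂).
  L_I = [0.108557] × [0.149] = 0.016175
  L_II = [0.0436822] × [0.0254813] = 0.00111308
  L_III = [0.0268665] × [0.0143561] = 0.000385699
Unnormalised posteriors:
  w_I·L_I = 0.14 × 0.016175 = 0.00226451
  w_II·L_II = 0.47 × 0.00111308 = 0.000523147
  w_III·L_III = 0.39 × 0.000385699 = 0.000150423
Normaliser: 0.00226451 + 0.000523147 + 0.000150423 = 0.00293808
So the posterior for State II is 0.000523147 / 0.00293808 ≈ 0.1781.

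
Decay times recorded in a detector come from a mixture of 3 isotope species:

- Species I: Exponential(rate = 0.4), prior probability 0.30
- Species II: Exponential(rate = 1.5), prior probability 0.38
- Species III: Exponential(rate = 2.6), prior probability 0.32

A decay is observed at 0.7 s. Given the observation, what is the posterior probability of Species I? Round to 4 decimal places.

Posterior ∝ prior × likelihood, so P(k | x) ∝ w_k f_k(x); normalise over all components.
Exponential densities:
  p_I = 0.302313
  p_II = 0.524907
  p_III = 0.421267
Unnormalised posteriors:
  w_I·p_I = 0.30 × 0.302313 = 0.090694
  w_II·p_II = 0.38 × 0.524907 = 0.199465
  w_III·p_III = 0.32 × 0.421267 = 0.134805
Evidence: 0.090694 + 0.199465 + 0.134805 = 0.424964
Responsibility of Species I: 0.090694 / 0.424964 ≈ 0.2134

0.2134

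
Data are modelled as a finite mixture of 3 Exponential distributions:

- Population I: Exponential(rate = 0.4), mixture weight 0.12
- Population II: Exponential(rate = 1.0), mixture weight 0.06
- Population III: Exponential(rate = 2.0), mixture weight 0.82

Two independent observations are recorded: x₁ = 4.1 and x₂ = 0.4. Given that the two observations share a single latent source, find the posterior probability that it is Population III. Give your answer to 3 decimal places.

Posterior ∝ prior × likelihood, so P(k | x) ∝ π_k f_k(x); normalise over all components.
Since both observations come from the same component, the likelihood for component k is f_k(x₁)·f_k(x₂).
  L_I = [0.4·e^(−0.4·4.1) = 0.4·e^(−1.6400) = 0.077592] × [0.340858] = 0.0264478
  L_II = [1.0·e^(−1.0·4.1) = 1.0·e^(−4.1000) = 0.0165727] × [0.67032] = 0.011109
  L_III = [2.0·e^(−2.0·4.1) = 2.0·e^(−8.2000) = 0.000549307] × [0.898658] = 0.000493639
Unnormalised posteriors:
  π_I·L_I = 0.12 × 0.0264478 = 0.00317374
  π_II·L_II = 0.06 × 0.011109 = 0.00066654
  π_III·L_III = 0.82 × 0.000493639 = 0.000404784
Evidence: 0.00317374 + 0.00066654 + 0.000404784 = 0.00424506
P(Population III | x) = 0.000404784 / 0.00424506 ≈ 0.095

0.095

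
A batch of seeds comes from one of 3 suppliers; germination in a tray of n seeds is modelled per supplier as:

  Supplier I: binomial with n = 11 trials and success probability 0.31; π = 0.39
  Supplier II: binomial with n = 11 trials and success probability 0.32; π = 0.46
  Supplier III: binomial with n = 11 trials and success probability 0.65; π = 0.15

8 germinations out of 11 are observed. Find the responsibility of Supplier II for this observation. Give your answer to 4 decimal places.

0.0686

The responsibility of component k is π_k f_k(x) divided by Σ_j π_j f_j(x).
Component likelihoods at x = 8 germinations out of 11:
  L_I = C(11,8)·0.31^8·0.69^3 = 165·8.52891e-05·0.328509 = 0.00462301
  L_II = C(11,8)·0.32^8·0.68^3 = 165·0.000109951·0.314432 = 0.00570441
  L_III = C(11,8)·0.65^8·0.35^3 = 165·0.0318645·0.042875 = 0.225421
Prior × likelihood for each component:
  π_I·L_I = 0.39 × 0.00462301 = 0.00180297
  π_II·L_II = 0.46 × 0.00570441 = 0.00262403
  π_III·L_III = 0.15 × 0.225421 = 0.0338132
Normaliser: 0.00180297 + 0.00262403 + 0.0338132 = 0.0382402
So the posterior for Supplier II is 0.00262403 / 0.0382402 ≈ 0.0686.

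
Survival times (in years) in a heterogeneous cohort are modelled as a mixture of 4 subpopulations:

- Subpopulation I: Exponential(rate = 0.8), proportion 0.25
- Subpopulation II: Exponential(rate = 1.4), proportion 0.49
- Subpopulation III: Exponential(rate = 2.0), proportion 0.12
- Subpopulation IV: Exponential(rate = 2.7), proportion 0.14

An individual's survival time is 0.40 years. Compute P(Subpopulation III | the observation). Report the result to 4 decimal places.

By Bayes' theorem, P(k | x) = P(Z=k) f_k(x) / Σ_j P(Z=j) f_j(x).
Evaluate each component's likelihood at the observed value:
  L_I = 0.580919
  L_II = 0.799693
  L_III = 0.898658
  L_IV = 0.916908
Weight by the priors:
  P(Z=I)·L_I = 0.25 × 0.580919 = 0.14523
  P(Z=II)·L_II = 0.49 × 0.799693 = 0.391849
  P(Z=III)·L_III = 0.12 × 0.898658 = 0.107839
  P(Z=IV)·L_IV = 0.14 × 0.916908 = 0.128367
Normaliser: 0.14523 + 0.391849 + 0.107839 + 0.128367 = 0.773285
P(Subpopulation III | the observation) = 0.107839 / 0.773285 ≈ 0.1395

0.1395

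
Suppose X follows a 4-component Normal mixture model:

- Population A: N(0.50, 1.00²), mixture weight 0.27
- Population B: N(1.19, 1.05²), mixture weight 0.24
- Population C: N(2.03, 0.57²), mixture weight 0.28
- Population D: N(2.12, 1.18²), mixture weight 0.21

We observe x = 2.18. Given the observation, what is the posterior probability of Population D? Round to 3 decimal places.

Posterior ∝ prior × likelihood, so P(k | x) ∝ π_k f_k(x); normalise over all components.
Component likelihoods at x = 2.18:
  f_A = 0.0972823
  f_B = 0.243602
  f_C = 0.676079
  f_D = 0.33765
Weight by the priors:
  π_A·f_A = 0.27 × 0.0972823 = 0.0262662
  π_B·f_B = 0.24 × 0.243602 = 0.0584645
  π_C·f_C = 0.28 × 0.676079 = 0.189302
  π_D·f_D = 0.21 × 0.33765 = 0.0709065
Marginal: 0.0262662 + 0.0584645 + 0.189302 + 0.0709065 = 0.344939
P(Population D | the observation) = 0.0709065 / 0.344939 ≈ 0.206

0.206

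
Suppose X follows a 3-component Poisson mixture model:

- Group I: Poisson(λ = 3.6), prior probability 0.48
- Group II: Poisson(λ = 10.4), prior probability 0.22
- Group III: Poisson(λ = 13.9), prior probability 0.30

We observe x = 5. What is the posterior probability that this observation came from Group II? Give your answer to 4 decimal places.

Posterior ∝ prior × likelihood, so P(k | x) ∝ π_k f_k(x); normalise over all components.
Poisson probabilities:
  f_I = e^(−3.6)·3.6^5/5! = 0.13768
  f_II = e^(−10.4)·10.4^5/5! = 0.0308548
  f_III = e^(−13.9)·13.9^5/5! = 0.00397374
Prior × likelihood for each component:
  π_I·f_I = 0.48 × 0.13768 = 0.0660864
  π_II·f_II = 0.22 × 0.0308548 = 0.00678806
  π_III·f_III = 0.30 × 0.00397374 = 0.00119212
Normaliser: 0.0660864 + 0.00678806 + 0.00119212 = 0.0740666
Responsibility of Group II: 0.00678806 / 0.0740666 ≈ 0.0916

0.0916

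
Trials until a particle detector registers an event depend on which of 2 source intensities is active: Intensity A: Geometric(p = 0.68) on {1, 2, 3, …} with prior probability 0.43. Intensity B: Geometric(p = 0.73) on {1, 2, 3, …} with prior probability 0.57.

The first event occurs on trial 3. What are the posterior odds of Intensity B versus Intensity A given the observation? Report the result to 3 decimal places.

1.013

Only the two components matter; the odds are (w_i f_i(x)) / (w_j f_j(x)).
Evaluate each component's likelihood at the observed value:
  L_A = 0.069632
  L_B = 0.053217
Posterior odds = (w_B·L_B) / (w_A·L_A) = (0.57·0.053217) / (0.43·0.069632) = 0.0303337 / 0.0299418 ≈ 1.013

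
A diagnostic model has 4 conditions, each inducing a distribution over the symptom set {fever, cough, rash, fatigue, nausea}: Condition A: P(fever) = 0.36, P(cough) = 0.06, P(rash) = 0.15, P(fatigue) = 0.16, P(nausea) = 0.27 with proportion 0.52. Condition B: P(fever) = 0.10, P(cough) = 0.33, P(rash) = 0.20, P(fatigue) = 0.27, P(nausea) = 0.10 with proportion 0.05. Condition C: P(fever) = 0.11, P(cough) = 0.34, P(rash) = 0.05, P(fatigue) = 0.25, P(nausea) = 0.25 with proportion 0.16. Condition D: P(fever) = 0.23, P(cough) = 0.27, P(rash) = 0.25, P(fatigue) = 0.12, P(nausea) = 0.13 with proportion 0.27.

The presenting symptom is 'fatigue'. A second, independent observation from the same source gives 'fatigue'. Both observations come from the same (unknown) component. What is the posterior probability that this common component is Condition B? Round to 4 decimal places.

By Bayes' theorem, P(k | x) = P(Z=k) f_k(x) / Σ_j P(Z=j) f_j(x).
Since both observations come from the same component, the likelihood for component k is f_k(x₁)·f_k(x₂).
  f_A = [0.16] × [0.16] = 0.0256
  f_B = [0.27] × [0.27] = 0.0729
  f_C = [0.25] × [0.25] = 0.0625
  f_D = [0.12] × [0.12] = 0.0144
Unnormalised posteriors:
  P(Z=A)·f_A = 0.52 × 0.0256 = 0.013312
  P(Z=B)·f_B = 0.05 × 0.0729 = 0.003645
  P(Z=C)·f_C = 0.16 × 0.0625 = 0.01
  P(Z=D)·f_D = 0.27 × 0.0144 = 0.003888
Evidence: 0.013312 + 0.003645 + 0.01 + 0.003888 = 0.030845
P(Condition B | x) = 0.003645 / 0.030845 ≈ 0.1182

0.1182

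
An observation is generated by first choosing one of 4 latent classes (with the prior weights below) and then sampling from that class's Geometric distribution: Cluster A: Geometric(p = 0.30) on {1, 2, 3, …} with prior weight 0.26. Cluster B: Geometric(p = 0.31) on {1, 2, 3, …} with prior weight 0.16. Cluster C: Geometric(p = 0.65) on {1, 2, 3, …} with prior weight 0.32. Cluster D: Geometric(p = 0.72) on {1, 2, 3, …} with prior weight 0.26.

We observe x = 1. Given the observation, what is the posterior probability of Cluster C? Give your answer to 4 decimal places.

The responsibility of component k is π_k f_k(x) divided by Σ_j π_j f_j(x).
Evaluate each component's likelihood at the observed value:
  L_A = 0.3
  L_B = 0.31
  L_C = 0.65
  L_D = 0.72
Prior × likelihood for each component:
  π_A·L_A = 0.26 × 0.3 = 0.078
  π_B·L_B = 0.16 × 0.31 = 0.0496
  π_C·L_C = 0.32 × 0.65 = 0.208
  π_D·L_D = 0.26 × 0.72 = 0.1872
Marginal: 0.078 + 0.0496 + 0.208 + 0.1872 = 0.5228
Responsibility of Cluster C: 0.208 / 0.5228 ≈ 0.3979

0.3979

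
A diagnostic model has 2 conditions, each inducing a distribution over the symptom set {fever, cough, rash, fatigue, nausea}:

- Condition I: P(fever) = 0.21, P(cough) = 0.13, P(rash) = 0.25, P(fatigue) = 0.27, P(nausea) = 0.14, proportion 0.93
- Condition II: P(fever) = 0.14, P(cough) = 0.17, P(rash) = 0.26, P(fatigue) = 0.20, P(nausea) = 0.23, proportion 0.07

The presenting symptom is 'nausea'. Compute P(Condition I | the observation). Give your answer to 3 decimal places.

0.890

Apply Bayes' rule: the posterior for each component is proportional to its prior times its likelihood at x.
Component likelihoods at x = 'nausea':
  p_I = 0.14
  p_II = 0.23
Multiply by the mixture weights:
  π_I·p_I = 0.93 × 0.14 = 0.1302
  π_II·p_II = 0.07 × 0.23 = 0.0161
Sum: 0.1302 + 0.0161 = 0.1463
P(Condition I | the observation) = 0.1302 / 0.1463 ≈ 0.890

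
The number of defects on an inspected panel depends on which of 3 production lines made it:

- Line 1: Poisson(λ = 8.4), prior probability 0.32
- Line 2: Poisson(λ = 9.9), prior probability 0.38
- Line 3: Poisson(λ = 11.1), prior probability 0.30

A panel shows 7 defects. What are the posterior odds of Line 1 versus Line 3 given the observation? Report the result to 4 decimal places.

2.2559

Posterior odds = (π_i f_i(x)) / (π_j f_j(x)); the normalising sum cancels.
Evaluate each component's likelihood at the observed value:
  f_1 = e^(−8.4)·8.4^7/7! = 0.131659
  f_2 = e^(−9.9)·9.9^7/7! = 0.0927898
  f_3 = e^(−11.1)·11.1^7/7! = 0.0622532
0.0421309 / 0.018676 ≈ 2.2559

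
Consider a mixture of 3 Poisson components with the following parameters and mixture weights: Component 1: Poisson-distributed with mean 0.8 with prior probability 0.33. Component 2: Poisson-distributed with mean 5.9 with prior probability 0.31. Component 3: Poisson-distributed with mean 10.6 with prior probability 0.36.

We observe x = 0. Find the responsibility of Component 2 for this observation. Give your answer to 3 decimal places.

P(component k | x) = π_k·f_k(x) / marginal(x), where marginal(x) = Σ_j π_j·f_j(x).
Evaluate each component's likelihood at the observed value:
  f_1 = e^(−0.8)·0.8^0/0! = 0.449329
  f_2 = e^(−5.9)·5.9^0/0! = 0.00273944
  f_3 = e^(−10.6)·10.6^0/0! = 2.4916e-05
Multiply by the mixture weights:
  π_1·f_1 = 0.33 × 0.449329 = 0.148279
  π_2·f_2 = 0.31 × 0.00273944 = 0.000849228
  π_3·f_3 = 0.36 × 2.4916e-05 = 8.96976e-06
Denominator: 0.148279 + 0.000849228 + 8.96976e-06 = 0.149137
Responsibility of Component 2: 0.000849228 / 0.149137 ≈ 0.006

0.006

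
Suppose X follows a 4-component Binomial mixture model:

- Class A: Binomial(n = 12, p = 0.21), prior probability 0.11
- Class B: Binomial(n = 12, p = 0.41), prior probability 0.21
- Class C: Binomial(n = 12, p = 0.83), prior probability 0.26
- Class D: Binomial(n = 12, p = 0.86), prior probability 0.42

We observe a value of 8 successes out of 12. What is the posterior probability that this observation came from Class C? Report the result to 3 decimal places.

0.416

The responsibility of component k is P(Z=k) f_k(x) divided by Σ_j P(Z=j) f_j(x).
Evaluate each component's likelihood at the observed value:
  L_A = C(12,8)·0.21^8·0.79^4 = 495·3.78229e-06·0.389501 = 0.000729236
  L_B = C(12,8)·0.41^8·0.59^4 = 495·0.000798493·0.121174 = 0.0478943
  L_C = C(12,8)·0.83^8·0.17^4 = 495·0.225229·0.00083521 = 0.0931163
  L_D = C(12,8)·0.86^8·0.14^4 = 495·0.299218·0.00038416 = 0.056899
Weight by the priors:
  P(Z=A)·L_A = 0.11 × 0.000729236 = 8.02159e-05
  P(Z=B)·L_B = 0.21 × 0.0478943 = 0.0100578
  P(Z=C)·L_C = 0.26 × 0.0931163 = 0.0242102
  P(Z=D)·L_D = 0.42 × 0.056899 = 0.0238976
Marginal: 8.02159e-05 + 0.0100578 + 0.0242102 + 0.0238976 = 0.0582459
So the posterior for Class C is 0.0242102 / 0.0582459 ≈ 0.416.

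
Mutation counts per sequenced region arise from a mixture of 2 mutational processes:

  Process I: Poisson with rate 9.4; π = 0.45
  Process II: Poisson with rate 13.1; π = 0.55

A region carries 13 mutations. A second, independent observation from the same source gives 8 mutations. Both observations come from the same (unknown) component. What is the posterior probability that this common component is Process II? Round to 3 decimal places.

Posterior ∝ prior × likelihood, so P(k | x) ∝ π_k f_k(x); normalise over all components.
Since both observations come from the same component, the likelihood for component k is f_k(x₁)·f_k(x₂).
  p_I = [e^(−9.4)·9.4^13/13! = 0.0594311] × [0.125065] = 0.00743272
  p_II = [e^(−13.1)·13.1^13/13! = 0.109898] × [0.0439939] = 0.00483483
Unnormalised posteriors:
  π_I·p_I = 0.45 × 0.00743272 = 0.00334472
  π_II·p_II = 0.55 × 0.00483483 = 0.00265915
Sum: 0.00334472 + 0.00265915 = 0.00600388
P(Process II | x) ≈ 0.443

0.443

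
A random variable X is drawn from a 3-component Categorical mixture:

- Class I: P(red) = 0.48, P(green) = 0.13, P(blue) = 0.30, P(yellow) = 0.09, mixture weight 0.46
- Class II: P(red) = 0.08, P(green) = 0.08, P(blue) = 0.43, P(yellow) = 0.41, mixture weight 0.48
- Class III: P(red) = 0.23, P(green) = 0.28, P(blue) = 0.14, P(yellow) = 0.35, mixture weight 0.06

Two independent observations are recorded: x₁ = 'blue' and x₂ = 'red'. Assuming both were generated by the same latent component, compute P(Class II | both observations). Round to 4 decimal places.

0.1950

By Bayes' theorem, P(k | x) = w_k f_k(x) / Σ_j w_j f_j(x).
Since both observations come from the same component, the likelihood for component k is f_k(x₁)·f_k(x₂).
  f_I = [0.3] × [0.48] = 0.144
  f_II = [0.43] × [0.08] = 0.0344
  f_III = [0.14] × [0.23] = 0.0322
Unnormalised posteriors:
  w_I·f_I = 0.46 × 0.144 = 0.06624
  w_II·f_II = 0.48 × 0.0344 = 0.016512
  w_III·f_III = 0.06 × 0.0322 = 0.001932
Denominator: 0.06624 + 0.016512 + 0.001932 = 0.084684
Responsibility of Class II: 0.016512 / 0.084684 ≈ 0.1950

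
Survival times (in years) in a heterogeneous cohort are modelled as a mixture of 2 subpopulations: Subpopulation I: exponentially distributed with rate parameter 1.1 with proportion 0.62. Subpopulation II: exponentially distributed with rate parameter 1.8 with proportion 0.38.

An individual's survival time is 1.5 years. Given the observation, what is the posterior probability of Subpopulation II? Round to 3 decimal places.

0.260

Posterior ∝ prior × likelihood, so P(k | x) ∝ w_k f_k(x); normalise over all components.
Component likelihoods at x = 1.5 years:
  L_I = 1.1·e^(−1.1·1.5) = 1.1·e^(−1.6500) = 0.211255
  L_II = 1.8·e^(−1.8·1.5) = 1.8·e^(−2.7000) = 0.12097
Weight by the priors:
  w_I·L_I = 0.62 × 0.211255 = 0.130978
  w_II·L_II = 0.38 × 0.12097 = 0.0459686
Evidence: 0.130978 + 0.0459686 = 0.176947
Responsibility of Subpopulation II: 0.0459686 / 0.176947 ≈ 0.260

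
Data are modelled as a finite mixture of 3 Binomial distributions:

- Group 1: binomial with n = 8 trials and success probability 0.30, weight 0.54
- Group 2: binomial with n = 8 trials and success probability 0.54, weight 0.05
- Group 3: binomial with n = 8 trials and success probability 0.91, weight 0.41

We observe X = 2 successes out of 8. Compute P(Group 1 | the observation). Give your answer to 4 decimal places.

0.9764

The responsibility of component k is P(Z=k) f_k(x) divided by Σ_j P(Z=j) f_j(x).
Component likelihoods at x = 2 successes out of 8:
  L_1 = C(8,2)·0.30^2·0.70^6 = 28·0.09·0.117649 = 0.296475
  L_2 = C(8,2)·0.54^2·0.46^6 = 28·0.2916·0.0094743 = 0.0773557
  L_3 = C(8,2)·0.91^2·0.09^6 = 28·0.8281·5.31441e-07 = 1.23224e-05
Prior × likelihood for each component:
  P(Z=1)·L_1 = 0.54 × 0.296475 = 0.160097
  P(Z=2)·L_2 = 0.05 × 0.0773557 = 0.00386779
  P(Z=3)·L_3 = 0.41 × 1.23224e-05 = 5.05219e-06
Denominator: 0.160097 + 0.00386779 + 5.05219e-06 = 0.16397
P(Group 1 | 2 successes out of 8) = 0.160097 / 0.16397 ≈ 0.9764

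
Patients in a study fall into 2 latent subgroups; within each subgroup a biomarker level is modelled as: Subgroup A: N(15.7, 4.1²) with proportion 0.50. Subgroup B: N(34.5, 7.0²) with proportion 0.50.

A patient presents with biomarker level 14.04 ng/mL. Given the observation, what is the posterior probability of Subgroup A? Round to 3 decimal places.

Posterior ∝ prior × likelihood, so P(k | x) ∝ P(Z=k) f_k(x); normalise over all components.
Normal densities:
  f_A = (1/(4.1·√(2π)))·exp(−(14.04−15.7)²/(2·4.1²)) = 0.097303·exp(-0.08196) = 0.0896458
  f_B = (1/(7.0·√(2π)))·exp(−(14.04−34.5)²/(2·7.0²)) = 0.056992·exp(-4.27155) = 0.000795615
Prior × likelihood for each component:
  P(Z=A)·f_A = 0.50 × 0.0896458 = 0.0448229
  P(Z=B)·f_B = 0.50 × 0.000795615 = 0.000397807
Marginal: 0.0448229 + 0.000397807 = 0.0452207
Responsibility of Subgroup A: 0.0448229 / 0.0452207 ≈ 0.991

0.991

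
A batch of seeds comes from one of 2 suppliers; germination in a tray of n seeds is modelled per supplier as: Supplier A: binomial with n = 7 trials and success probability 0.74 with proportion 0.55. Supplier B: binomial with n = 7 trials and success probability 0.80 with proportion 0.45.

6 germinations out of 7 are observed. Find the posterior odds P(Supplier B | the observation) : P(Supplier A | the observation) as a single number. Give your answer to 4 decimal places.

1.0047

Posterior odds = (π_i f_i(x)) / (π_j f_j(x)); the normalising sum cancels.
Evaluate each component's likelihood at the observed value:
  L_A = C(7,6)·0.74^6·0.26^1 = 7·0.164206·0.26 = 0.298856
  L_B = C(7,6)·0.80^6·0.20^1 = 7·0.262144·0.2 = 0.367002
0.165151 / 0.164371 ≈ 1.0047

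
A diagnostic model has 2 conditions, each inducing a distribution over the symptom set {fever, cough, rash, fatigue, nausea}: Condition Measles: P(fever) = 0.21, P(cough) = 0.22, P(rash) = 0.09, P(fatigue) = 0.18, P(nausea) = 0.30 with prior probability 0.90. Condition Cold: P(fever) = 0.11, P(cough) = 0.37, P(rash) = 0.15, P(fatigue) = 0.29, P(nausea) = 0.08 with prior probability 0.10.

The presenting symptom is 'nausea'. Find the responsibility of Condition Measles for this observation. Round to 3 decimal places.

Apply Bayes' rule: the posterior for each component is proportional to its prior times its likelihood at x.
Categorical probabilities:
  p_Measles = P(nausea | comp) = 0.30
  p_Cold = P(nausea | comp) = 0.08
Prior × likelihood for each component:
  P(Z=Measles)·p_Measles = 0.90 × 0.3 = 0.27
  P(Z=Cold)·p_Cold = 0.10 × 0.08 = 0.008
Marginal: 0.27 + 0.008 = 0.278
P(Condition Measles | 'nausea') ≈ 0.971

0.971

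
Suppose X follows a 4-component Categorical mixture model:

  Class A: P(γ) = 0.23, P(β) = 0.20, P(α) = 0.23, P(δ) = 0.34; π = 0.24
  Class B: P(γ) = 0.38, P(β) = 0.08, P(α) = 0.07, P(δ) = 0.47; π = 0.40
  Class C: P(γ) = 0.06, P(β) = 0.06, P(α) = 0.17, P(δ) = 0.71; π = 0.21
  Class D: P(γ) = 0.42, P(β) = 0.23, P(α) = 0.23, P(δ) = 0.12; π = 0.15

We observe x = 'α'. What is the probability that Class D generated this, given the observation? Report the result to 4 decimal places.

0.2249

By Bayes' theorem, P(k | x) = π_k f_k(x) / Σ_j π_j f_j(x).
Categorical probabilities:
  L_A = 0.23
  L_B = 0.07
  L_C = 0.17
  L_D = 0.23
Prior × likelihood for each component:
  π_A·L_A = 0.24 × 0.23 = 0.0552
  π_B·L_B = 0.40 × 0.07 = 0.028
  π_C·L_C = 0.21 × 0.17 = 0.0357
  π_D·L_D = 0.15 × 0.23 = 0.0345
Marginal: 0.0552 + 0.028 + 0.0357 + 0.0345 = 0.1534
P(Class D | data) = 0.0345 / 0.1534 ≈ 0.2249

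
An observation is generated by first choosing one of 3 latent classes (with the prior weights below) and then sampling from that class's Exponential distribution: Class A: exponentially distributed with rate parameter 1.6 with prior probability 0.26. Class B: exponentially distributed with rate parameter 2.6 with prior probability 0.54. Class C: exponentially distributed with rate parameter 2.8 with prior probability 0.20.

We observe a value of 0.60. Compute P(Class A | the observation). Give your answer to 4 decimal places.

P(component k | x) = π_k·f_k(x) / marginal(x), where marginal(x) = Σ_j π_j·f_j(x).
Exponential densities:
  L_A = 1.6·e^(−1.6·0.60) = 1.6·e^(−0.9600) = 0.612629
  L_B = 2.6·e^(−2.6·0.60) = 2.6·e^(−1.5600) = 0.546354
  L_C = 2.8·e^(−2.8·0.60) = 2.8·e^(−1.6800) = 0.521847
Unnormalised posteriors:
  π_A·L_A = 0.26 × 0.612629 = 0.159283
  π_B·L_B = 0.54 × 0.546354 = 0.295031
  π_C·L_C = 0.20 × 0.521847 = 0.104369
Normaliser: 0.159283 + 0.295031 + 0.104369 = 0.558684
P(Class A | 0.60) = 0.159283 / 0.558684 ≈ 0.2851

0.2851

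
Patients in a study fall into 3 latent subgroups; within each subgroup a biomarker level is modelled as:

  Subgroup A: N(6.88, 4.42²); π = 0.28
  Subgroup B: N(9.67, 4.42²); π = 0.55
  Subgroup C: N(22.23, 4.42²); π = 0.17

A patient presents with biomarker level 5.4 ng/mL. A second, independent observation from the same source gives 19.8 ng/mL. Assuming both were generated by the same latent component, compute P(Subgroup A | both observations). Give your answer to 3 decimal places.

Apply Bayes' rule: the posterior for each component is proportional to its prior times its likelihood at x.
Since both observations come from the same component, the likelihood for component k is f_k(x₁)·f_k(x₂).
  L_A = [0.0853378] × [0.00125921] = 0.000107459
  L_B = [0.0566016] × [0.0065298] = 0.000369598
  L_C = [6.41467e-05] × [0.0775988] = 4.9777e-06
Multiply by the mixture weights:
  π_A·L_A = 0.28 × 0.000107459 = 3.00884e-05
  π_B·L_B = 0.55 × 0.000369598 = 0.000203279
  π_C·L_C = 0.17 × 4.9777e-06 = 8.46209e-07
Evidence: 3.00884e-05 + 0.000203279 + 8.46209e-07 = 0.000234213
P(Subgroup A | x) ≈ 0.128

0.128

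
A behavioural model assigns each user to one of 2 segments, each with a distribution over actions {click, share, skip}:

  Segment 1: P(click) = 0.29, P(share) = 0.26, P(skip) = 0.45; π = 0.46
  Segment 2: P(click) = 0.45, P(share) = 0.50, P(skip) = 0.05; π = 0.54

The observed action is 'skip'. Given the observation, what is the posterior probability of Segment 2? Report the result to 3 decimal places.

0.115

P(component k | x) = π_k·f_k(x) / marginal(x), where marginal(x) = Σ_j π_j·f_j(x).
Evaluate each component's likelihood at the observed value:
  f_1 = P(skip | comp) = 0.45
  f_2 = P(skip | comp) = 0.05
Unnormalised posteriors:
  π_1·f_1 = 0.46 × 0.45 = 0.207
  π_2·f_2 = 0.54 × 0.05 = 0.027
Denominator: 0.207 + 0.027 = 0.234
P(Segment 2 | 'skip') = 0.027 / 0.234 ≈ 0.115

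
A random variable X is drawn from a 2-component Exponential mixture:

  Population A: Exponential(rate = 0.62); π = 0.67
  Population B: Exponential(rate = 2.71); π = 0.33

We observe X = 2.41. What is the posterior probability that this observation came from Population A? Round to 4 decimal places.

Posterior ∝ prior × likelihood, so P(k | x) ∝ π_k f_k(x); normalise over all components.
Exponential densities:
  f_A = 0.62·e^(−0.62·2.41) = 0.62·e^(−1.4942) = 0.139145
  f_B = 2.71·e^(−2.71·2.41) = 2.71·e^(−6.5311) = 0.00394956
Prior × likelihood for each component:
  π_A·f_A = 0.67 × 0.139145 = 0.0932274
  π_B·f_B = 0.33 × 0.00394956 = 0.00130335
Denominator: 0.0932274 + 0.00130335 = 0.0945308
P(Population A | x) = 0.0932274 / 0.0945308 ≈ 0.9862

0.9862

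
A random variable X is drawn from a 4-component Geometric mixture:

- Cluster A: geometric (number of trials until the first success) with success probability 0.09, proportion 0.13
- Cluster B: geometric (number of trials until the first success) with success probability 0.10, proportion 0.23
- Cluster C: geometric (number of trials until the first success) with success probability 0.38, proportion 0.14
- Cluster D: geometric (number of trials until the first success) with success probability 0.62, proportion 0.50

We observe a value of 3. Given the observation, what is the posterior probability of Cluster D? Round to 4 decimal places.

0.4786

Posterior ∝ prior × likelihood, so P(k | x) ∝ w_k f_k(x); normalise over all components.
Geometric probabilities:
  p_A = 0.09·(1−0.09)^2 = 0.09·0.8281 = 0.074529
  p_B = 0.10·(1−0.10)^2 = 0.10·0.81 = 0.081
  p_C = 0.38·(1−0.38)^2 = 0.38·0.3844 = 0.146072
  p_D = 0.62·(1−0.62)^2 = 0.62·0.1444 = 0.089528
Weight by the priors:
  w_A·p_A = 0.13 × 0.074529 = 0.00968877
  w_B·p_B = 0.23 × 0.081 = 0.01863
  w_C·p_C = 0.14 × 0.146072 = 0.0204501
  w_D·p_D = 0.50 × 0.089528 = 0.044764
Evidence: 0.00968877 + 0.01863 + 0.0204501 + 0.044764 = 0.0935329
P(Cluster D | x) ≈ 0.4786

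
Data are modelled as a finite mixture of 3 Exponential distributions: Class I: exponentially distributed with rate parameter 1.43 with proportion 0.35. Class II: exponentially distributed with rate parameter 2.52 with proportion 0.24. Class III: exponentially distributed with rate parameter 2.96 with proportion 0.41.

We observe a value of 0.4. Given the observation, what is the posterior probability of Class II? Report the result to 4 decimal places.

Posterior ∝ prior × likelihood, so P(k | x) ∝ P(Z=k) f_k(x); normalise over all components.
Exponential densities:
  L_I = 0.807086
  L_II = 0.919669
  L_III = 0.905914
Multiply by the mixture weights:
  P(Z=I)·L_I = 0.35 × 0.807086 = 0.28248
  P(Z=II)·L_II = 0.24 × 0.919669 = 0.220721
  P(Z=III)·L_III = 0.41 × 0.905914 = 0.371425
Sum: 0.28248 + 0.220721 + 0.371425 = 0.874625
So the posterior for Class II is 0.220721 / 0.874625 ≈ 0.2524.

0.2524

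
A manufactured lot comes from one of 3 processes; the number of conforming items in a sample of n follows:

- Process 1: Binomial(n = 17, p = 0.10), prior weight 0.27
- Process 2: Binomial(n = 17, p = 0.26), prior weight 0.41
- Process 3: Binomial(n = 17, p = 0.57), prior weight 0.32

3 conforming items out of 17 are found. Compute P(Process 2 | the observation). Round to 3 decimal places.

0.631

P(component k | x) = π_k·f_k(x) / marginal(x), where marginal(x) = Σ_j π_j·f_j(x).
Evaluate each component's likelihood at the observed value:
  p_1 = C(17,3)·0.10^3·0.90^14 = 680·0.001·0.228768 = 0.155562
  p_2 = C(17,3)·0.26^3·0.74^14 = 680·0.017576·0.0147654 = 0.176471
  p_3 = C(17,3)·0.57^3·0.43^14 = 680·0.185193·7.38854e-06 = 0.000930447
Unnormalised posteriors:
  π_1·p_1 = 0.27 × 0.155562 = 0.0420018
  π_2·p_2 = 0.41 × 0.176471 = 0.0723531
  π_3·p_3 = 0.32 × 0.000930447 = 0.000297743
Marginal: 0.0420018 + 0.0723531 + 0.000297743 = 0.114653
Responsibility of Process 2: 0.0723531 / 0.114653 ≈ 0.631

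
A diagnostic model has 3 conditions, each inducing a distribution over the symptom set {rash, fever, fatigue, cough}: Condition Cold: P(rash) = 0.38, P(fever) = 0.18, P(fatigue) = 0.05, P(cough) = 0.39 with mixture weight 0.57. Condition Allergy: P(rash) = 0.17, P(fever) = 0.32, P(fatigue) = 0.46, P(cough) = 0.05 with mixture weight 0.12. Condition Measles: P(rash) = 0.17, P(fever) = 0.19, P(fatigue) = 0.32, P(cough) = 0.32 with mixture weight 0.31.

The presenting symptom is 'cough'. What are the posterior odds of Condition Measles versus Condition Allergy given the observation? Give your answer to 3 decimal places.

The posterior odds equal the prior odds times the likelihood ratio: (P(Z=i)/P(Z=j))·(f_i(x)/f_j(x)).
Categorical probabilities:
  p_Cold = P(cough | comp) = 0.39
  p_Allergy = P(cough | comp) = 0.05
  p_Measles = P(cough | comp) = 0.32
0.0992 / 0.006 ≈ 16.533

16.533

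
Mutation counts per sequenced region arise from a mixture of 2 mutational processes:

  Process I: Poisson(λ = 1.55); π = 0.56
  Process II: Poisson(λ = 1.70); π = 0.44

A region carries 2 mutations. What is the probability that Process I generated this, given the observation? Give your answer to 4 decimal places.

0.5514

Posterior ∝ prior × likelihood, so P(k | x) ∝ w_k f_k(x); normalise over all components.
Component likelihoods at x = 2 mutations:
  f_I = 0.254963
  f_II = 0.263978
Weight by the priors:
  w_I·f_I = 0.56 × 0.254963 = 0.142779
  w_II·f_II = 0.44 × 0.263978 = 0.11615
Evidence: 0.142779 + 0.11615 = 0.258929
P(Process I | data) ≈ 0.5514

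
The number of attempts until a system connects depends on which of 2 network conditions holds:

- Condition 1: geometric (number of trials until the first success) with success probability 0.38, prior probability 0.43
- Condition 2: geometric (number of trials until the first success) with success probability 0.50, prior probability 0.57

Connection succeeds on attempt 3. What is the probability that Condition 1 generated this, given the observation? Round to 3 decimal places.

0.469

By Bayes' theorem, P(k | x) = π_k f_k(x) / Σ_j π_j f_j(x).
Component likelihoods at x = 3:
  f_1 = 0.38·(1−0.38)^2 = 0.38·0.3844 = 0.146072
  f_2 = 0.50·(1−0.50)^2 = 0.50·0.25 = 0.125
Weight by the priors:
  π_1·f_1 = 0.43 × 0.146072 = 0.062811
  π_2·f_2 = 0.57 × 0.125 = 0.07125
Evidence: 0.062811 + 0.07125 = 0.134061
P(Condition 1 | data) ≈ 0.469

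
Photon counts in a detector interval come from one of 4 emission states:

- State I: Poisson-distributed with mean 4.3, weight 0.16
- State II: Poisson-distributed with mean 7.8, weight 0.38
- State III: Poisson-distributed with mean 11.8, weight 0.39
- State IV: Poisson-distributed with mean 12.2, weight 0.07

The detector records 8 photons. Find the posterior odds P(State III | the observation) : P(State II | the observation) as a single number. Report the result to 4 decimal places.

0.5157

The posterior odds equal the prior odds times the likelihood ratio: (π_i/π_j)·(f_i(x)/f_j(x)).
Component likelihoods at x = 8 photons:
  p_I = 0.0393333
  p_II = 0.139232
  p_III = 0.0699617
  p_IV = 0.0612302
Odds = (0.39/0.38) × (0.0699617/0.139232) = 1.02632 × 0.502483 ≈ 0.5157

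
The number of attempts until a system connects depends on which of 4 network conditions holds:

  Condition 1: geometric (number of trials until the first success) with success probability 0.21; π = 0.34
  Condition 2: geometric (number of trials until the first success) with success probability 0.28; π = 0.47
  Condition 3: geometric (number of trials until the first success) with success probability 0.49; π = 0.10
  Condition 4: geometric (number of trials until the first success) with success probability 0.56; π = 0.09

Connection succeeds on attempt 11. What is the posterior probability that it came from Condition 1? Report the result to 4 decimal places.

0.5749

Apply Bayes' rule: the posterior for each component is proportional to its prior times its likelihood at x.
Geometric probabilities:
  p_1 = 0.21·(1−0.21)^10 = 0.21·0.0946828 = 0.0198834
  p_2 = 0.28·(1−0.28)^10 = 0.28·0.0374391 = 0.0104829
  p_3 = 0.49·(1−0.49)^10 = 0.49·0.00119042 = 0.000583308
  p_4 = 0.56·(1−0.56)^10 = 0.56·0.000271974 = 0.000152305
Unnormalised posteriors:
  π_1·p_1 = 0.34 × 0.0198834 = 0.00676035
  π_2·p_2 = 0.47 × 0.0104829 = 0.00492698
  π_3·p_3 = 0.10 × 0.000583308 = 5.83308e-05
  π_4·p_4 = 0.09 × 0.000152305 = 1.37075e-05
Sum: 0.00676035 + 0.00492698 + 5.83308e-05 + 1.37075e-05 = 0.0117594
So the posterior for Condition 1 is 0.00676035 / 0.0117594 ≈ 0.5749.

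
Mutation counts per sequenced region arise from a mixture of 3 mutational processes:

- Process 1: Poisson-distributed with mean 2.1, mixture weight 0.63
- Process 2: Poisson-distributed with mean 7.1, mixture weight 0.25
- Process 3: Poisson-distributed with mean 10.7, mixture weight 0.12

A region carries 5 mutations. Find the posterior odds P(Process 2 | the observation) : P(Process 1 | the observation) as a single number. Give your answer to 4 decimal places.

1.1812

Since P(k|x) ∝ w_k f_k(x), the posterior odds are w_i f_i(x) / (w_j f_j(x)).
Component likelihoods at x = 5 mutations:
  p_1 = 0.041677
  p_2 = 0.124057
  p_3 = 0.0263504
0.0310141 / 0.0262565 ≈ 1.1812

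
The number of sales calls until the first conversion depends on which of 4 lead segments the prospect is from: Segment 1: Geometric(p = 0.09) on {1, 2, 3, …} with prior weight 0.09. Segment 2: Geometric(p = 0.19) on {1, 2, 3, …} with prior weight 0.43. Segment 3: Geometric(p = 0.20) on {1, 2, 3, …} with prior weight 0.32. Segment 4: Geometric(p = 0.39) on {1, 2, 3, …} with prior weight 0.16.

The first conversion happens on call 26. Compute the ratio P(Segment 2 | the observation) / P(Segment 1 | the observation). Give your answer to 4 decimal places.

0.5493

The posterior odds equal the prior odds times the likelihood ratio: (w_i/w_j)·(f_i(x)/f_j(x)).
Geometric probabilities:
  L_1 = 0.00851682
  L_2 = 0.000979217
  L_3 = 0.000755579
  L_4 = 1.67614e-06
Odds = (0.43/0.09) × (0.000979217/0.00851682) = 4.77778 × 0.114975 ≈ 0.5493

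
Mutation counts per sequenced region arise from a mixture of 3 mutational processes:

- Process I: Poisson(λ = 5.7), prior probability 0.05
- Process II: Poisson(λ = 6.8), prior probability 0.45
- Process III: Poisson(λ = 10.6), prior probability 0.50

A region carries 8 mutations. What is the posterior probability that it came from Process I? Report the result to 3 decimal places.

0.042

Apply Bayes' rule: the posterior for each component is proportional to its prior times its likelihood at x.
Evaluate each component's likelihood at the observed value:
  L_I = 0.0924698
  L_II = 0.126284
  L_III = 0.0984929
Weight by the priors:
  P(Z=I)·L_I = 0.05 × 0.0924698 = 0.00462349
  P(Z=II)·L_II = 0.45 × 0.126284 = 0.0568278
  P(Z=III)·L_III = 0.50 × 0.0984929 = 0.0492464
Denominator: 0.00462349 + 0.0568278 + 0.0492464 = 0.110698
P(Process I | 8 mutations) = 0.00462349 / 0.110698 ≈ 0.042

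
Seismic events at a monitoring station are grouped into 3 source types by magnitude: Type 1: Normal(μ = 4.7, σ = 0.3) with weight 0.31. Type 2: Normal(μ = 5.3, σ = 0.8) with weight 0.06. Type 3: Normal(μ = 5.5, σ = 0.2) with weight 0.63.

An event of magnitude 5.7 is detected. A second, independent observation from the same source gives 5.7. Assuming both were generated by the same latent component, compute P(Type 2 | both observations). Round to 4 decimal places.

0.0124

By Bayes' theorem, P(k | x) = π_k f_k(x) / Σ_j π_j f_j(x).
Since both observations come from the same component, the likelihood for component k is f_k(x₁)·f_k(x₂).
  p_1 = [(1/(0.3·√(2π)))·exp(−(5.7−4.7)²/(2·0.3²)) = 1.329808·exp(-5.55556) = 0.00514093] × [0.00514093] = 2.64292e-05
  p_2 = [(1/(0.8·√(2π)))·exp(−(5.7−5.3)²/(2·0.8²)) = 0.498678·exp(-0.12500) = 0.440082] × [0.440082] = 0.193672
  p_3 = [(1/(0.2·√(2π)))·exp(−(5.7−5.5)²/(2·0.2²)) = 1.994711·exp(-0.50000) = 1.20985] × [1.20985] = 1.46375
Weight by the priors:
  π_1·p_1 = 0.31 × 2.64292e-05 = 8.19304e-06
  π_2·p_2 = 0.06 × 0.193672 = 0.0116203
  π_3·p_3 = 0.63 × 1.46375 = 0.92216
Evidence: 8.19304e-06 + 0.0116203 + 0.92216 = 0.933788
P(Type 2 | x₁,x₂) ≈ 0.0124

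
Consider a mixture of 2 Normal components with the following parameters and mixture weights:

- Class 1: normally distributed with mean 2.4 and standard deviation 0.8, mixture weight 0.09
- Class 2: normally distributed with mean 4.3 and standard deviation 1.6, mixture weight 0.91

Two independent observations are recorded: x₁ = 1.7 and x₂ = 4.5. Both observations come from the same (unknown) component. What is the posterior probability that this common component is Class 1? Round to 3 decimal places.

Apply Bayes' rule: the posterior for each component is proportional to its prior times its likelihood at x.
Since both observations come from the same component, the likelihood for component k is f_k(x₁)·f_k(x₂).
  f_1 = [(1/(0.8·√(2π)))·exp(−(1.7−2.4)²/(2·0.8²)) = 0.498678·exp(-0.38281) = 0.340069] × [0.0159052] = 0.00540887
  f_2 = [(1/(1.6·√(2π)))·exp(−(1.7−4.3)²/(2·1.6²)) = 0.249339·exp(-1.32031) = 0.0665864] × [0.247399] = 0.0164734
Weight by the priors:
  w_1·f_1 = 0.09 × 0.00540887 = 0.000486798
  w_2·f_2 = 0.91 × 0.0164734 = 0.0149908
Denominator: 0.000486798 + 0.0149908 = 0.0154776
Responsibility of Class 1: 0.000486798 / 0.0154776 ≈ 0.031

0.031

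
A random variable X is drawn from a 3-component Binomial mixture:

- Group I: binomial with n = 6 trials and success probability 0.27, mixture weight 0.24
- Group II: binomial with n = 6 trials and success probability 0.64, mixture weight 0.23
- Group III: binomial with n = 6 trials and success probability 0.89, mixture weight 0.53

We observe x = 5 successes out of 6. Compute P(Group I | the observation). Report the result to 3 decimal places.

0.006

The responsibility of component k is w_k f_k(x) divided by Σ_j w_j f_j(x).
Binomial probabilities:
  f_I = 0.00628482
  f_II = 0.231928
  f_III = 0.368548
Weight by the priors:
  w_I·f_I = 0.24 × 0.00628482 = 0.00150836
  w_II·f_II = 0.23 × 0.231928 = 0.0533435
  w_III·f_III = 0.53 × 0.368548 = 0.19533
Evidence: 0.00150836 + 0.0533435 + 0.19533 = 0.250182
P(Group I | data) ≈ 0.006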